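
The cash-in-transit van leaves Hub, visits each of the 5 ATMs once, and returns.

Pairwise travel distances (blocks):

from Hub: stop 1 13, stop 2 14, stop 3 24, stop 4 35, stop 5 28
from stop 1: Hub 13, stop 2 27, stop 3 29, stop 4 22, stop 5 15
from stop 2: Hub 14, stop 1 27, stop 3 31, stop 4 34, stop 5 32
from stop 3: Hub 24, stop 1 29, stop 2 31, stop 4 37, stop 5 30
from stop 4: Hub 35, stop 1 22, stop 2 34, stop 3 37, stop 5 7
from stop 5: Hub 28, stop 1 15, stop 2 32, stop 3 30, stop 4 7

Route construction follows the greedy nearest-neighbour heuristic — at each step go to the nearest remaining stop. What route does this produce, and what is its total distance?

Nearest-neighbour total = 124 blocks; route Hub → stop 1 → stop 5 → stop 4 → stop 2 → stop 3 → Hub.

From Hub: distances to unvisited — stop 1=13, stop 2=14, stop 3=24, stop 5=28, stop 4=35. Nearest is stop 1 (13).
From stop 1: distances to unvisited — stop 5=15, stop 4=22, stop 2=27, stop 3=29. Nearest is stop 5 (15).
From stop 5: distances to unvisited — stop 4=7, stop 3=30, stop 2=32. Nearest is stop 4 (7).
From stop 4: distances to unvisited — stop 2=34, stop 3=37. Nearest is stop 2 (34).
From stop 2: distances to unvisited — stop 3=31. Nearest is stop 3 (31).
Return stop 3→Hub: 24.
Total = 13 + 15 + 7 + 34 + 31 + 24 = 124.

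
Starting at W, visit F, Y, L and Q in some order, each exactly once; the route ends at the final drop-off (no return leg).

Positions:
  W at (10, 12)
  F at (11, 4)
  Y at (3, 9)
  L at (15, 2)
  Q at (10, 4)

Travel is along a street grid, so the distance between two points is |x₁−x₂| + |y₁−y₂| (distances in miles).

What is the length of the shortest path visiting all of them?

There are 4! = 24 possible orderings.
W → F → Y → L → Q: 9+13+19+7 = 48
W → F → Y → Q → L: 9+13+12+7 = 41
W → F → L → Y → Q: 9+6+19+12 = 46
W → F → L → Q → Y: 9+6+7+12 = 34
W → F → Q → Y → L: 9+1+12+19 = 41
W → F → Q → L → Y: 9+1+7+19 = 36
W → Y → F → L → Q: 10+13+6+7 = 36
W → Y → F → Q → L: 10+13+1+7 = 31
W → Y → L → F → Q: 10+19+6+1 = 36
W → Y → L → Q → F: 10+19+7+1 = 37
W → Y → Q → F → L: 10+12+1+6 = 29
W → Y → Q → L → F: 10+12+7+6 = 35
W → L → F → Y → Q: 15+6+13+12 = 46
W → L → F → Q → Y: 15+6+1+12 = 34
… (10 more)
The minimum is 29.
One shortest path: W → Y → Q → F → L.

Shortest open route: 29 miles.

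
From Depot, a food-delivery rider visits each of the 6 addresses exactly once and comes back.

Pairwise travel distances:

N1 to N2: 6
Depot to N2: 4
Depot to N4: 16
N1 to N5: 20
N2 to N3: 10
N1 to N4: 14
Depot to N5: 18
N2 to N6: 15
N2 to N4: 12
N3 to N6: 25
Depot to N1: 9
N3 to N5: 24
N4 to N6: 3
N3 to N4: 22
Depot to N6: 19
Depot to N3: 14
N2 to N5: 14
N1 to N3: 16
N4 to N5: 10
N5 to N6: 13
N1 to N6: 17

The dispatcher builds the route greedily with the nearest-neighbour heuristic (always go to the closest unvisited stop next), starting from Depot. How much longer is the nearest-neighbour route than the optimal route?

Excess over optimum: 1.

From Depot: N2=4, N1=9, N3=14, N4=16, N5=18, N6=19 → choose N2 (4).
From N2: N1=6, N3=10, N4=12, N5=14, N6=15 → choose N1 (6).
From N1: N4=14, N3=16, N6=17, N5=20 → choose N4 (14).
From N4: N6=3, N5=10, N3=22 → choose N6 (3).
From N6: N5=13, N3=25 → choose N5 (13).
From N5: N3=24 → choose N3 (24).
NN route Depot → N2 → N1 → N4 → N6 → N5 → N3 → Depot costs 78.
Optimal: Depot → N1 → N4 → N6 → N5 → N2 → N3 → Depot costs 77 (by enumerating all 360 distinct tours).
Excess = 78 − 77 = 1.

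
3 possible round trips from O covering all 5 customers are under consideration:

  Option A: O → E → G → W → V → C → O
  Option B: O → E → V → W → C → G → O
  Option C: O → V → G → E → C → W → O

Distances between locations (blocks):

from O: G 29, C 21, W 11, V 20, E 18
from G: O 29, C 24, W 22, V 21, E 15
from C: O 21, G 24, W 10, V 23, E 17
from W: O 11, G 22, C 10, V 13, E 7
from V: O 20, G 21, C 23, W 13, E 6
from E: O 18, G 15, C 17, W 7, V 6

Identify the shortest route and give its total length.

94 blocks — Option C is the shortest.

Option A: 18 + 15 + 22 + 13 + 23 + 21 = 112
Option B: 18 + 6 + 13 + 10 + 24 + 29 = 100
Option C: 20 + 21 + 15 + 17 + 10 + 11 = 94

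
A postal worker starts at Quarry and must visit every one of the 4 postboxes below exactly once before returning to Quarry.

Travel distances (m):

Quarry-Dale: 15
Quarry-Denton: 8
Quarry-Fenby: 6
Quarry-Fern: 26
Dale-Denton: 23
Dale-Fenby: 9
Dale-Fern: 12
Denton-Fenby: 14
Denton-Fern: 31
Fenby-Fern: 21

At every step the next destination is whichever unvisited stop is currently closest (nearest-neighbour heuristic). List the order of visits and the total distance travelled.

From Quarry: distances to unvisited — Fenby=6, Denton=8, Dale=15, Fern=26. Nearest is Fenby (6).
From Fenby: distances to unvisited — Dale=9, Denton=14, Fern=21. Nearest is Dale (9).
From Dale: distances to unvisited — Fern=12, Denton=23. Nearest is Fern (12).
From Fern: distances to unvisited — Denton=31. Nearest is Denton (31).
Return Denton→Quarry: 8.
Total = 6 + 9 + 12 + 31 + 8 = 66.

Nearest-neighbour total = 66 m; route Quarry → Fenby → Dale → Fern → Denton → Quarry.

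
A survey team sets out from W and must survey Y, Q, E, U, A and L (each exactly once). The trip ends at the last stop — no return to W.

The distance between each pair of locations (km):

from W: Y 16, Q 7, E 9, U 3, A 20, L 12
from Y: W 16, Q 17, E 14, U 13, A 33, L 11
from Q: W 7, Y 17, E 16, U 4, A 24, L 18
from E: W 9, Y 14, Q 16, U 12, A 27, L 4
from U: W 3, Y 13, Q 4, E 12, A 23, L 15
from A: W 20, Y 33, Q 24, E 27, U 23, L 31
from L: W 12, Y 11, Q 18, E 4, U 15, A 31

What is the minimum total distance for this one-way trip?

There are 6! = 720 possible orderings.
W - Y - Q - E - U - A - L: 16+17+16+12+23+31 = 115
W - Y - Q - E - U - L - A: 16+17+16+12+15+31 = 107
W - Y - Q - E - A - U - L: 16+17+16+27+23+15 = 114
W - Y - Q - E - A - L - U: 16+17+16+27+31+15 = 122
W - Y - Q - E - L - U - A: 16+17+16+4+15+23 = 91
W - Y - Q - E - L - A - U: 16+17+16+4+31+23 = 107
W - Y - Q - U - E - A - L: 16+17+4+12+27+31 = 107
W - Y - Q - U - E - L - A: 16+17+4+12+4+31 = 84
… (712 more)
W - E - L - Y - U - Q - A: 9+4+11+13+4+24 = 65  ← best
The minimum is 65.
One shortest path: W → E → L → Y → U → Q → A.

Shortest open route: 65 km.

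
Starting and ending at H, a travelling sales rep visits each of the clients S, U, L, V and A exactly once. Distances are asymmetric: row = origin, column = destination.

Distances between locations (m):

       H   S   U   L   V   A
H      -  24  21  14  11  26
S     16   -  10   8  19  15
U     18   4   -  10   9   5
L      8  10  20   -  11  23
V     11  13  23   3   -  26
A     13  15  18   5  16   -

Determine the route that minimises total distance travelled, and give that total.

H - S - U - L - V - A - H: 24+10+10+11+26+13 = 94
H - S - U - L - A - V - H: 24+10+10+23+16+11 = 94
H - S - U - V - L - A - H: 24+10+9+3+23+13 = 82
H - S - U - V - A - L - H: 24+10+9+26+5+8 = 82
H - S - U - A - L - V - H: 24+10+5+5+11+11 = 66
H - S - U - A - V - L - H: 24+10+5+16+3+8 = 66
H - S - L - U - V - A - H: 24+8+20+9+26+13 = 100
H - S - L - U - A - V - H: 24+8+20+5+16+11 = 84
H - S - L - V - U - A - H: 24+8+11+23+5+13 = 84
H - S - L - V - A - U - H: 24+8+11+26+18+18 = 105
H - S - L - A - U - V - H: 24+8+23+18+9+11 = 93
H - S - L - A - V - U - H: 24+8+23+16+23+18 = 112
H - S - V - U - L - A - H: 24+19+23+10+23+13 = 112
H - S - V - U - A - L - H: 24+19+23+5+5+8 = 84
… (106 more)
H - V - S - U - A - L - H: 11+13+10+5+5+8 = 52  ← best
The minimum is 52.
One optimal route: H → V → S → U → A → L → H.

52 m — the shortest possible round trip.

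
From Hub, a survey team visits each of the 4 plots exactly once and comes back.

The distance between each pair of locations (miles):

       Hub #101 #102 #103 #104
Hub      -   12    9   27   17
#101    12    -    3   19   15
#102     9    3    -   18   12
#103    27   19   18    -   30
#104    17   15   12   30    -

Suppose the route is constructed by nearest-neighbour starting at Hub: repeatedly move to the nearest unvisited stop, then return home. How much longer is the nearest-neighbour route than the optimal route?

6 miles longer than the optimal tour.

From Hub: #102=9, #101=12, #104=17, #103=27 → choose #102 (9).
From #102: #101=3, #104=12, #103=18 → choose #101 (3).
From #101: #104=15, #103=19 → choose #104 (15).
From #104: #103=30 → choose #103 (30).
NN route Hub → #102 → #101 → #104 → #103 → Hub costs 84.
Optimal: Hub → #101 → #103 → #102 → #104 → Hub costs 78 (by enumerating all 12 distinct tours).
Excess = 84 − 78 = 6.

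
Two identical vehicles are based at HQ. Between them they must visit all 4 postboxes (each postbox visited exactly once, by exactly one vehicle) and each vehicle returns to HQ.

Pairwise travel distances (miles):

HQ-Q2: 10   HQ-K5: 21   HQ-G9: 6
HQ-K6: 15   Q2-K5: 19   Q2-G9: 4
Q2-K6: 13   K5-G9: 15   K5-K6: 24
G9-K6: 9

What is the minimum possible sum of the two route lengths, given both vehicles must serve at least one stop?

80 miles — the smallest possible combined total.

There are 2^3 − 1 = 7 ways to divide the 4 stops into two non-empty groups. For each, the best each vehicle can do is its own shortest tour through its group:
  {Q2} + {K5, G9, K6}: 20 + 60 = 80
  {K5} + {Q2, G9, K6}: 42 + 38 = 80
  {Q2, K5} + {G9, K6}: 50 + 30 = 80
  {G9} + {Q2, K5, K6}: 12 + 68 = 80
  {Q2, G9} + {K5, K6}: 20 + 60 = 80
  {K5, G9} + {Q2, K6}: 42 + 38 = 80
  … (7 splits in total)
Best: vehicle 1 HQ → Q2 → HQ = 20; vehicle 2 HQ → K5 → G9 → K6 → HQ = 60; combined 80.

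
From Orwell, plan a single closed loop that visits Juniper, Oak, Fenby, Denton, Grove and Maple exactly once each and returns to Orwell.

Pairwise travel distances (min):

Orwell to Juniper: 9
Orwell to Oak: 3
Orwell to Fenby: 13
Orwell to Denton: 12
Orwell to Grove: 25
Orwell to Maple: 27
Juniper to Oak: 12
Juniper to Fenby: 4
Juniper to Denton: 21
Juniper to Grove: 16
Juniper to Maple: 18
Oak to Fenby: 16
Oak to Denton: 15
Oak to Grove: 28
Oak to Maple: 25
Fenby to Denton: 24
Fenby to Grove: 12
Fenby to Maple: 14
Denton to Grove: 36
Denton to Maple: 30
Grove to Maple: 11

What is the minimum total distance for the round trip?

84 min — the shortest possible round trip.

Orwell→Juniper→Oak→Fenby→Denton→Grove→Maple→Orwell: 9+12+16+24+36+11+27 = 135
Orwell→Juniper→Oak→Fenby→Denton→Maple→Grove→Orwell: 9+12+16+24+30+11+25 = 127
Orwell→Juniper→Oak→Fenby→Grove→Denton→Maple→Orwell: 9+12+16+12+36+30+27 = 142
Orwell→Juniper→Oak→Fenby→Grove→Maple→Denton→Orwell: 9+12+16+12+11+30+12 = 102
Orwell→Juniper→Oak→Fenby→Maple→Denton→Grove→Orwell: 9+12+16+14+30+36+25 = 142
Orwell→Juniper→Oak→Fenby→Maple→Grove→Denton→Orwell: 9+12+16+14+11+36+12 = 110
Orwell→Juniper→Oak→Denton→Fenby→Grove→Maple→Orwell: 9+12+15+24+12+11+27 = 110
Orwell→Juniper→Oak→Denton→Fenby→Maple→Grove→Orwell: 9+12+15+24+14+11+25 = 110
… (352 more)
Orwell→Juniper→Fenby→Grove→Maple→Denton→Oak→Orwell: 9+4+12+11+30+15+3 = 84  ← best
The minimum is 84.
One optimal route: Orwell → Juniper → Fenby → Grove → Maple → Denton → Oak → Orwell (or its reverse).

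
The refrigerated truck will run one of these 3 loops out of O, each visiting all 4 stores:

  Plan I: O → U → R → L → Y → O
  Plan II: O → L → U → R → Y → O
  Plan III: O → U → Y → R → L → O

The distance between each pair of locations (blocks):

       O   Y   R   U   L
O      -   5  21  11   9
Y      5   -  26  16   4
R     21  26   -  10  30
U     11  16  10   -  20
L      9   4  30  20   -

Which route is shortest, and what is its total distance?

Shortest is Plan I, total 60 blocks.

Plan I: 11 + 10 + 30 + 4 + 5 = 60
Plan II: 9 + 20 + 10 + 26 + 5 = 70
Plan III: 11 + 16 + 26 + 30 + 9 = 92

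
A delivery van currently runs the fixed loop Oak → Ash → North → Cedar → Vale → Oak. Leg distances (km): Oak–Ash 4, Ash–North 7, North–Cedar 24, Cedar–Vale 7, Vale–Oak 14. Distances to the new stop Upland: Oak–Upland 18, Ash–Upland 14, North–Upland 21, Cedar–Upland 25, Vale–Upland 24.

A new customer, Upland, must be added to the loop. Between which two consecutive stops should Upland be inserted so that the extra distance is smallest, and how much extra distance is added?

Insertion cost between consecutive stops i–j is d(i,Upland) + d(Upland,j) − d(i,j):
  between Oak and Ash: 18 + 14 − 4 = 28
  between Ash and North: 14 + 21 − 7 = 28
  between North and Cedar: 21 + 25 − 24 = 22
  between Cedar and Vale: 25 + 24 − 7 = 42
  between Vale and Oak: 24 + 18 − 14 = 28
Cheapest insertion is between North and Cedar, adding 22.
New total = 56 + 22 = 78.

+22 km — insert Upland between North and Cedar.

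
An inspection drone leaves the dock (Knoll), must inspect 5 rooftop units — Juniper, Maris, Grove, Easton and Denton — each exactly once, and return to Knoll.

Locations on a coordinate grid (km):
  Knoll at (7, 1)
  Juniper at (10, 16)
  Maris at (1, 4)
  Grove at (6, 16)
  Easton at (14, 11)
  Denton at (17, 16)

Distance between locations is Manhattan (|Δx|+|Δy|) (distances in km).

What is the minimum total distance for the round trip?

Knoll-Juniper-Maris-Grove-Easton-Denton-Knoll: 18+21+17+13+8+25 = 102
Knoll-Juniper-Maris-Grove-Denton-Easton-Knoll: 18+21+17+11+8+17 = 92
Knoll-Juniper-Maris-Easton-Grove-Denton-Knoll: 18+21+20+13+11+25 = 108
Knoll-Juniper-Maris-Easton-Denton-Grove-Knoll: 18+21+20+8+11+16 = 94
Knoll-Juniper-Maris-Denton-Grove-Easton-Knoll: 18+21+28+11+13+17 = 108
Knoll-Juniper-Maris-Denton-Easton-Grove-Knoll: 18+21+28+8+13+16 = 104
Knoll-Juniper-Grove-Maris-Easton-Denton-Knoll: 18+4+17+20+8+25 = 92
Knoll-Juniper-Grove-Maris-Denton-Easton-Knoll: 18+4+17+28+8+17 = 92
Knoll-Juniper-Grove-Easton-Maris-Denton-Knoll: 18+4+13+20+28+25 = 108
Knoll-Juniper-Grove-Easton-Denton-Maris-Knoll: 18+4+13+8+28+9 = 80
Knoll-Juniper-Grove-Denton-Maris-Easton-Knoll: 18+4+11+28+20+17 = 98
Knoll-Juniper-Grove-Denton-Easton-Maris-Knoll: 18+4+11+8+20+9 = 70
Knoll-Juniper-Easton-Maris-Grove-Denton-Knoll: 18+9+20+17+11+25 = 100
Knoll-Juniper-Easton-Maris-Denton-Grove-Knoll: 18+9+20+28+11+16 = 102
… (46 more)
Knoll-Maris-Grove-Juniper-Denton-Easton-Knoll: 9+17+4+7+8+17 = 62  ← best
The minimum is 62.
One optimal route: Knoll → Maris → Grove → Juniper → Denton → Easton → Knoll (or its reverse).

62 km — the shortest possible round trip.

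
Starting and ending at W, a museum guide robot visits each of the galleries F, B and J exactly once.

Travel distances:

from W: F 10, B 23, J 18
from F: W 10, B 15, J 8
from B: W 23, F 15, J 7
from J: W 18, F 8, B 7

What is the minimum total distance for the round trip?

Minimum total distance: 48.

W-F-B-J-W: 10+15+7+18 = 50
W-F-J-B-W: 10+8+7+23 = 48
W-B-F-J-W: 23+15+8+18 = 64
The minimum is 48.
One optimal route: W → F → J → B → W (or its reverse).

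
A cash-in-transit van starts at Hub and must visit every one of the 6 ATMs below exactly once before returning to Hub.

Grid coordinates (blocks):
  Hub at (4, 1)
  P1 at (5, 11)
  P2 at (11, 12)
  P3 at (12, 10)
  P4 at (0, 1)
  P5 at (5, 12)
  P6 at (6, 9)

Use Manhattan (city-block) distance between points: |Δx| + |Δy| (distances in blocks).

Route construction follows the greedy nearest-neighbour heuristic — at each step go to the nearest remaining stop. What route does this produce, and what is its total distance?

Total distance 48 blocks via the nearest-neighbour route Hub → P4 → P6 → P1 → P5 → P2 → P3 → Hub.

Hub → [P4:4 / P6:10 / P1:11 / P5:12 / P3:17 / P2:18] → P4 (4)
P4 → [P6:14 / P1:15 / P5:16 / P3:21 / P2:22] → P6 (14)
P6 → [P1:3 / P5:4 / P3:7 / P2:8] → P1 (3)
P1 → [P5:1 / P2:7 / P3:8] → P5 (1)
P5 → [P2:6 / P3:9] → P2 (6)
P2 → [P3:3] → P3 (3)
Return P3→Hub: 17.
Total = 4 + 14 + 3 + 1 + 6 + 3 + 17 = 48.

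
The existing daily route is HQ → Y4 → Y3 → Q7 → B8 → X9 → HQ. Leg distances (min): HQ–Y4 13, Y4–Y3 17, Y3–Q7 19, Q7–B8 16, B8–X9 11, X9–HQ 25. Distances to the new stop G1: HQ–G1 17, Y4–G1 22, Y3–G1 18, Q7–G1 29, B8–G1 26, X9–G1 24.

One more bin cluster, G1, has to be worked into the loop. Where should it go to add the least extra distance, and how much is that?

Adding 16 min by placing G1 on the X9–HQ leg.

Insertion cost between consecutive stops i–j is d(i,G1) + d(G1,j) − d(i,j):
  between HQ and Y4: 17 + 22 − 13 = 26
  between Y4 and Y3: 22 + 18 − 17 = 23
  between Y3 and Q7: 18 + 29 − 19 = 28
  between Q7 and B8: 29 + 26 − 16 = 39
  between B8 and X9: 26 + 24 − 11 = 39
  between X9 and HQ: 24 + 17 − 25 = 16
Cheapest insertion is between X9 and HQ, adding 16.
New total = 101 + 16 = 117.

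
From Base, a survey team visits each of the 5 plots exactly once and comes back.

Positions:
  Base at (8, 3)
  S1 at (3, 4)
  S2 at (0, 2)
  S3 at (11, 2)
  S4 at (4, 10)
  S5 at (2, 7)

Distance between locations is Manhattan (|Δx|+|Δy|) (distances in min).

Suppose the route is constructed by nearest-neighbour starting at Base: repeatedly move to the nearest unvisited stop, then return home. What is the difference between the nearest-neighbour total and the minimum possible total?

Base: S3=4, S1=6, S2=9, S5=10, S4=11 ⇒ S3
S3: S1=10, S2=11, S5=14, S4=15 ⇒ S1
S1: S5=4, S2=5, S4=7 ⇒ S5
S5: S4=5, S2=7 ⇒ S4
S4: S2=12 ⇒ S2
NN route Base → S3 → S1 → S5 → S4 → S2 → Base costs 44.
Optimal: Base → S1 → S4 → S5 → S2 → S3 → Base costs 40 (by enumerating all 60 distinct tours).
Excess = 44 − 40 = 4.

Excess over optimum: 4 min.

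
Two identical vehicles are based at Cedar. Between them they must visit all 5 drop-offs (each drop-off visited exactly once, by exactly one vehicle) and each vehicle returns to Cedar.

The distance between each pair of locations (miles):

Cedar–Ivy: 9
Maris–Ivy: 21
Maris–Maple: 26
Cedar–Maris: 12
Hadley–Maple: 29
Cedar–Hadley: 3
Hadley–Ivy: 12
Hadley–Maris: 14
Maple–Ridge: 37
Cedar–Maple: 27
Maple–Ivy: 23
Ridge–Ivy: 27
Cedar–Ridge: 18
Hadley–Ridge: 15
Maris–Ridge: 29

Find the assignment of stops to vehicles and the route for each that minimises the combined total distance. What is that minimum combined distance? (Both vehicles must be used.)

106 miles — the smallest possible combined total.

There are 2^4 − 1 = 15 ways to divide the 5 stops into two non-empty groups. For each, the best each vehicle can do is its own shortest tour through its group:
  {Hadley} + {Maris, Maple, Ridge, Ivy}: 6 + 105 = 111
  {Maris} + {Hadley, Maple, Ridge, Ivy}: 24 + 87 = 111
  {Hadley, Maris} + {Maple, Ridge, Ivy}: 29 + 87 = 116
  {Maple} + {Hadley, Maris, Ridge, Ivy}: 54 + 77 = 131
  {Hadley, Maple} + {Maris, Ridge, Ivy}: 59 + 77 = 136
  {Maris, Maple} + {Hadley, Ridge, Ivy}: 65 + 54 = 119
  … (15 splits in total)
  {Hadley, Ridge} + {Maris, Maple, Ivy}: 36 + 70 = 106  ← best
Best: vehicle 1 Cedar → Hadley → Ridge → Cedar = 36; vehicle 2 Cedar → Maris → Maple → Ivy → Cedar = 70; combined 106.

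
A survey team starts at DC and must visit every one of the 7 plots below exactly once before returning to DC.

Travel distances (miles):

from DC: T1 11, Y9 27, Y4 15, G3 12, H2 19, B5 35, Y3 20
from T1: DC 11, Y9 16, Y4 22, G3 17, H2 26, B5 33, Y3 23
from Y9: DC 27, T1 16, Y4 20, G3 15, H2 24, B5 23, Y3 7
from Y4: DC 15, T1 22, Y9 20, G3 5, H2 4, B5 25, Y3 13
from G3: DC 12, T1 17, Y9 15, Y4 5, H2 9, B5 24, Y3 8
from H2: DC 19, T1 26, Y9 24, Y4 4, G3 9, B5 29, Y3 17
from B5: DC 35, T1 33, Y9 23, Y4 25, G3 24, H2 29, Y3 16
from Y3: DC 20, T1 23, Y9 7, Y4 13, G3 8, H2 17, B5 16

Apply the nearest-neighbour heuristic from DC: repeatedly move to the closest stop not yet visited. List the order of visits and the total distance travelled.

DC → [T1:11 / G3:12 / Y4:15 / H2:19 / Y3:20 / Y9:27 / B5:35] → T1 (11)
T1 → [Y9:16 / G3:17 / Y4:22 / Y3:23 / H2:26 / B5:33] → Y9 (16)
Y9 → [Y3:7 / G3:15 / Y4:20 / B5:23 / H2:24] → Y3 (7)
Y3 → [G3:8 / Y4:13 / B5:16 / H2:17] → G3 (8)
G3 → [Y4:5 / H2:9 / B5:24] → Y4 (5)
Y4 → [H2:4 / B5:25] → H2 (4)
H2 → [B5:29] → B5 (29)
Return B5→DC: 35.
Total = 11 + 16 + 7 + 8 + 5 + 4 + 29 + 35 = 115.

115 miles along DC → T1 → Y9 → Y3 → G3 → Y4 → H2 → B5 → DC.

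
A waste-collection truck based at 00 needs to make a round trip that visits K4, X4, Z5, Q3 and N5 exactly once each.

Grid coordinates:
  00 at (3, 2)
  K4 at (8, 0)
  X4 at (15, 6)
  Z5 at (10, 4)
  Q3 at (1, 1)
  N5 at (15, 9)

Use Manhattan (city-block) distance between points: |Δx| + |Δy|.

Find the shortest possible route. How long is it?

46 — the shortest possible round trip.

With 5 stops there are 5!/2 = 60 distinct round trips (a route and its reverse cost the same).
00-K4-X4-Z5-Q3-N5-00: 7+13+7+12+22+19 = 80
00-K4-X4-Z5-N5-Q3-00: 7+13+7+10+22+3 = 62
00-K4-X4-Q3-Z5-N5-00: 7+13+19+12+10+19 = 80
00-K4-X4-Q3-N5-Z5-00: 7+13+19+22+10+9 = 80
00-K4-X4-N5-Z5-Q3-00: 7+13+3+10+12+3 = 48
00-K4-X4-N5-Q3-Z5-00: 7+13+3+22+12+9 = 66
00-K4-Z5-X4-Q3-N5-00: 7+6+7+19+22+19 = 80
00-K4-Z5-X4-N5-Q3-00: 7+6+7+3+22+3 = 48
00-K4-Z5-Q3-X4-N5-00: 7+6+12+19+3+19 = 66
00-K4-Z5-Q3-N5-X4-00: 7+6+12+22+3+16 = 66
00-K4-Z5-N5-X4-Q3-00: 7+6+10+3+19+3 = 48
00-K4-Z5-N5-Q3-X4-00: 7+6+10+22+19+16 = 80
00-K4-Q3-X4-Z5-N5-00: 7+8+19+7+10+19 = 70
00-K4-Q3-X4-N5-Z5-00: 7+8+19+3+10+9 = 56
… (46 more)
00-X4-N5-Z5-K4-Q3-00: 16+3+10+6+8+3 = 46  ← best
The minimum is 46.
One optimal route: 00 → X4 → N5 → Z5 → K4 → Q3 → 00 (or its reverse).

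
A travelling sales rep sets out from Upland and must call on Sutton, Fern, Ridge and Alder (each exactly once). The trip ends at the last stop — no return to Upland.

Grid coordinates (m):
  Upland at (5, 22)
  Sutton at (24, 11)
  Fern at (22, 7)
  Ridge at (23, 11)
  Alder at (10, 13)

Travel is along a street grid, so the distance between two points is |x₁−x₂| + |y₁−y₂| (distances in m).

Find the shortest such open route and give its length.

Shortest open route: 36 m.

There are 4! = 24 possible orderings.
Upland → Sutton → Fern → Ridge → Alder: 30+6+5+15 = 56
Upland → Sutton → Fern → Alder → Ridge: 30+6+18+15 = 69
Upland → Sutton → Ridge → Fern → Alder: 30+1+5+18 = 54
Upland → Sutton → Ridge → Alder → Fern: 30+1+15+18 = 64
Upland → Sutton → Alder → Fern → Ridge: 30+16+18+5 = 69
Upland → Sutton → Alder → Ridge → Fern: 30+16+15+5 = 66
Upland → Fern → Sutton → Ridge → Alder: 32+6+1+15 = 54
Upland → Fern → Sutton → Alder → Ridge: 32+6+16+15 = 69
Upland → Fern → Ridge → Sutton → Alder: 32+5+1+16 = 54
Upland → Fern → Ridge → Alder → Sutton: 32+5+15+16 = 68
Upland → Fern → Alder → Sutton → Ridge: 32+18+16+1 = 67
Upland → Fern → Alder → Ridge → Sutton: 32+18+15+1 = 66
Upland → Ridge → Sutton → Fern → Alder: 29+1+6+18 = 54
Upland → Ridge → Sutton → Alder → Fern: 29+1+16+18 = 64
… (10 more)
Upland → Alder → Sutton → Ridge → Fern: 14+16+1+5 = 36  ← best
The minimum is 36.
One shortest path: Upland → Alder → Sutton → Ridge → Fern.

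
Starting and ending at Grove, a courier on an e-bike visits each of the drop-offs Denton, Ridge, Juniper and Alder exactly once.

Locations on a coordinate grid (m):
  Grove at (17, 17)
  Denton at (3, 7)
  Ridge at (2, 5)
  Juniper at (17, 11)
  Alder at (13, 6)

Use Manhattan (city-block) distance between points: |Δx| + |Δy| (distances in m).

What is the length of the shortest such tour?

54 m — the shortest possible round trip.

With 4 stops there are 4!/2 = 12 distinct round trips (a route and its reverse cost the same).
Grove-Denton-Ridge-Juniper-Alder-Grove: 24+3+21+9+15 = 72
Grove-Denton-Ridge-Alder-Juniper-Grove: 24+3+12+9+6 = 54
Grove-Denton-Juniper-Ridge-Alder-Grove: 24+18+21+12+15 = 90
Grove-Denton-Juniper-Alder-Ridge-Grove: 24+18+9+12+27 = 90
Grove-Denton-Alder-Ridge-Juniper-Grove: 24+11+12+21+6 = 74
Grove-Denton-Alder-Juniper-Ridge-Grove: 24+11+9+21+27 = 92
Grove-Ridge-Denton-Juniper-Alder-Grove: 27+3+18+9+15 = 72
Grove-Ridge-Denton-Alder-Juniper-Grove: 27+3+11+9+6 = 56
Grove-Ridge-Juniper-Denton-Alder-Grove: 27+21+18+11+15 = 92
Grove-Ridge-Alder-Denton-Juniper-Grove: 27+12+11+18+6 = 74
Grove-Juniper-Denton-Ridge-Alder-Grove: 6+18+3+12+15 = 54
Grove-Juniper-Ridge-Denton-Alder-Grove: 6+21+3+11+15 = 56
The minimum is 54.
One optimal route: Grove → Denton → Ridge → Alder → Juniper → Grove (or its reverse).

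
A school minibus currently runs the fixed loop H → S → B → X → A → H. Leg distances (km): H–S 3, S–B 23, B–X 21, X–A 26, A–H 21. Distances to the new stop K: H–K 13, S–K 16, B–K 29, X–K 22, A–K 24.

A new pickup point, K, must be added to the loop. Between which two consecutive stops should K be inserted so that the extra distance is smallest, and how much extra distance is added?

Insertion cost between consecutive stops i–j is d(i,K) + d(K,j) − d(i,j):
  between H and S: 13 + 16 − 3 = 26
  between S and B: 16 + 29 − 23 = 22
  between B and X: 29 + 22 − 21 = 30
  between X and A: 22 + 24 − 26 = 20
  between A and H: 24 + 13 − 21 = 16
Cheapest insertion is between A and H, adding 16.
New total = 94 + 16 = 110.

Adding 16 km by placing K on the A–H leg.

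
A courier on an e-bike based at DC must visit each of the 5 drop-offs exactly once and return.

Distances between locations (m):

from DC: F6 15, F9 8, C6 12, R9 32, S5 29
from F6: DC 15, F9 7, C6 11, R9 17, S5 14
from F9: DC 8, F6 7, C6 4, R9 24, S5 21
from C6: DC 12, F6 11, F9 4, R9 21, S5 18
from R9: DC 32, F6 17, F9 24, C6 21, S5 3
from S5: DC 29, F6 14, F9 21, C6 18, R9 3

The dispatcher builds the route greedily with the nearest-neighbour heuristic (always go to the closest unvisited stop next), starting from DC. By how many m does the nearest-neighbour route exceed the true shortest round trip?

From DC: F9=8, C6=12, F6=15, S5=29, R9=32 → choose F9 (8).
From F9: C6=4, F6=7, S5=21, R9=24 → choose C6 (4).
From C6: F6=11, S5=18, R9=21 → choose F6 (11).
From F6: S5=14, R9=17 → choose S5 (14).
From S5: R9=3 → choose R9 (3).
NN route DC → F9 → C6 → F6 → S5 → R9 → DC costs 72.
Optimal: DC → F6 → R9 → S5 → C6 → F9 → DC costs 65 (by enumerating all 60 distinct tours).
Excess = 72 − 65 = 7.

7 m longer than the optimal tour.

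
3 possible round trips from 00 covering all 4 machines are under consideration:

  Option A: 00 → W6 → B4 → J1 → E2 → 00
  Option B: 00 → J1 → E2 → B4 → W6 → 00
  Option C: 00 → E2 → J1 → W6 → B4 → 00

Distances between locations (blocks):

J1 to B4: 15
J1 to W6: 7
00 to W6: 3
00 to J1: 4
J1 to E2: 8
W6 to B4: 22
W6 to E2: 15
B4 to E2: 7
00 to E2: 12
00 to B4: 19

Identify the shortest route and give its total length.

Option A: 3 + 22 + 15 + 8 + 12 = 60
Option B: 4 + 8 + 7 + 22 + 3 = 44
Option C: 12 + 8 + 7 + 22 + 19 = 68

Shortest is Option B, total 44 blocks.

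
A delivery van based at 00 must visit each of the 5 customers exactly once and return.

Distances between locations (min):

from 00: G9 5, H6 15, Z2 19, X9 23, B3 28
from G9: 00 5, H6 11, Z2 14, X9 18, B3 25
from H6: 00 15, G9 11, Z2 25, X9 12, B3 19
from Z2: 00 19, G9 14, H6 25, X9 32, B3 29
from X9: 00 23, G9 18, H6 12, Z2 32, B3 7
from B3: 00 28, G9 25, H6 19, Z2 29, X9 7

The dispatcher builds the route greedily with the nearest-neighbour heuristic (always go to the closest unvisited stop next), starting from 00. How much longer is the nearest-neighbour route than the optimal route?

From 00: G9=5, H6=15, Z2=19, X9=23, B3=28 → choose G9 (5).
From G9: H6=11, Z2=14, X9=18, B3=25 → choose H6 (11).
From H6: X9=12, B3=19, Z2=25 → choose X9 (12).
From X9: B3=7, Z2=32 → choose B3 (7).
From B3: Z2=29 → choose Z2 (29).
NN route 00 → G9 → H6 → X9 → B3 → Z2 → 00 costs 83.
Optimal: 00 → G9 → Z2 → B3 → X9 → H6 → 00 costs 82 (by enumerating all 60 distinct tours).
Excess = 83 − 82 = 1.

The nearest-neighbour route is 1 min longer than optimal.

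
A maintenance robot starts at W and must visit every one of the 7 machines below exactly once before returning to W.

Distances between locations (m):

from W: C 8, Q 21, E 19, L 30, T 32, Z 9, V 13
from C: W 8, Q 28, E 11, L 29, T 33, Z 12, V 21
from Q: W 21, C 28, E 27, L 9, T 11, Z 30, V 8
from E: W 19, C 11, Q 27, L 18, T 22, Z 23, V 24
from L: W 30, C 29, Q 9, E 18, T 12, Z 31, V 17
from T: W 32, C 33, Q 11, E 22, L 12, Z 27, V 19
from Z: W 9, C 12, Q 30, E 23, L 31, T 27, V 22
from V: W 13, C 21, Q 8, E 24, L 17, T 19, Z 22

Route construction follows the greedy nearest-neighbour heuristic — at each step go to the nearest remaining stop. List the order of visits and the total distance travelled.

From W: distances to unvisited — C=8, Z=9, V=13, E=19, Q=21, L=30, T=32. Nearest is C (8).
From C: distances to unvisited — E=11, Z=12, V=21, Q=28, L=29, T=33. Nearest is E (11).
From E: distances to unvisited — L=18, T=22, Z=23, V=24, Q=27. Nearest is L (18).
From L: distances to unvisited — Q=9, T=12, V=17, Z=31. Nearest is Q (9).
From Q: distances to unvisited — V=8, T=11, Z=30. Nearest is V (8).
From V: distances to unvisited — T=19, Z=22. Nearest is T (19).
From T: distances to unvisited — Z=27. Nearest is Z (27).
Return Z→W: 9.
Total = 8 + 11 + 18 + 9 + 8 + 19 + 27 + 9 = 109.

Nearest-neighbour total = 109 m; route W → C → E → L → Q → V → T → Z → W.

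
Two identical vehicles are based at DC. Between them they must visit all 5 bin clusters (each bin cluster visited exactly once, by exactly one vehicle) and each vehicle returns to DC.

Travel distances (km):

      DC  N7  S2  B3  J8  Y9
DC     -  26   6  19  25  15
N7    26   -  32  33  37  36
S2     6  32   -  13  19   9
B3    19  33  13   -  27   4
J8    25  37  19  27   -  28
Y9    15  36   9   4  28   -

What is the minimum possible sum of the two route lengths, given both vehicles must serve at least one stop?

Check every non-empty split of the stops between the two vehicles; for each half take its own optimal tour:
  {N7} + {S2, B3, J8, Y9}: 52 + 71 = 123
  {S2} + {N7, B3, J8, Y9}: 12 + 109 = 121
  {N7, S2} + {B3, J8, Y9}: 64 + 71 = 135
  {B3} + {N7, S2, J8, Y9}: 38 + 106 = 144
  {N7, B3} + {S2, J8, Y9}: 78 + 68 = 146
  {S2, B3} + {N7, J8, Y9}: 38 + 106 = 144
  … (15 splits in total)
Best: vehicle 1 DC → S2 → DC = 12; vehicle 2 DC → N7 → J8 → B3 → Y9 → DC = 109; combined 121.

121 km — the smallest possible combined total.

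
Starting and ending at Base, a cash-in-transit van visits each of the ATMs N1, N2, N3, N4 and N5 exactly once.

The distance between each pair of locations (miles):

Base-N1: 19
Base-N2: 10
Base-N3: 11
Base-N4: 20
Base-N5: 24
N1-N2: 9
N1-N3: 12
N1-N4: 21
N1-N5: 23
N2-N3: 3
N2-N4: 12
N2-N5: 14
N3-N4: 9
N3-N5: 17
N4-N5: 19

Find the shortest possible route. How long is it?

With 5 stops there are 5!/2 = 60 distinct round trips (a route and its reverse cost the same).
Base→N1→N2→N3→N4→N5→Base: 19+9+3+9+19+24 = 83
Base→N1→N2→N3→N5→N4→Base: 19+9+3+17+19+20 = 87
Base→N1→N2→N4→N3→N5→Base: 19+9+12+9+17+24 = 90
Base→N1→N2→N4→N5→N3→Base: 19+9+12+19+17+11 = 87
Base→N1→N2→N5→N3→N4→Base: 19+9+14+17+9+20 = 88
Base→N1→N2→N5→N4→N3→Base: 19+9+14+19+9+11 = 81
Base→N1→N3→N2→N4→N5→Base: 19+12+3+12+19+24 = 89
Base→N1→N3→N2→N5→N4→Base: 19+12+3+14+19+20 = 87
Base→N1→N3→N4→N2→N5→Base: 19+12+9+12+14+24 = 90
Base→N1→N3→N4→N5→N2→Base: 19+12+9+19+14+10 = 83
Base→N1→N3→N5→N2→N4→Base: 19+12+17+14+12+20 = 94
Base→N1→N3→N5→N4→N2→Base: 19+12+17+19+12+10 = 89
Base→N1→N4→N2→N3→N5→Base: 19+21+12+3+17+24 = 96
Base→N1→N4→N2→N5→N3→Base: 19+21+12+14+17+11 = 94
… (46 more)
The minimum is 81.
One optimal route: Base → N1 → N2 → N5 → N4 → N3 → Base (or its reverse).

Minimum total distance: 81 miles.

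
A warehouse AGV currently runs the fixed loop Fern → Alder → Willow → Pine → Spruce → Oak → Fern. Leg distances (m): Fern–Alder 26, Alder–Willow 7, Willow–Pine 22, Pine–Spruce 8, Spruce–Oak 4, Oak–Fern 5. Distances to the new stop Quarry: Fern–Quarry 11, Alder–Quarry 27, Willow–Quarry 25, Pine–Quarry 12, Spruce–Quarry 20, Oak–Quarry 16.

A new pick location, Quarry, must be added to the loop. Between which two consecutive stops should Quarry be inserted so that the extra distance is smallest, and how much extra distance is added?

Insertion cost between consecutive stops i–j is d(i,Quarry) + d(Quarry,j) − d(i,j):
  between Fern and Alder: 11 + 27 − 26 = 12
  between Alder and Willow: 27 + 25 − 7 = 45
  between Willow and Pine: 25 + 12 − 22 = 15
  between Pine and Spruce: 12 + 20 − 8 = 24
  between Spruce and Oak: 20 + 16 − 4 = 32
  between Oak and Fern: 16 + 11 − 5 = 22
Cheapest insertion is between Fern and Alder, adding 12.
New total = 72 + 12 = 84.

Adding 12 m by placing Quarry on the Fern–Alder leg.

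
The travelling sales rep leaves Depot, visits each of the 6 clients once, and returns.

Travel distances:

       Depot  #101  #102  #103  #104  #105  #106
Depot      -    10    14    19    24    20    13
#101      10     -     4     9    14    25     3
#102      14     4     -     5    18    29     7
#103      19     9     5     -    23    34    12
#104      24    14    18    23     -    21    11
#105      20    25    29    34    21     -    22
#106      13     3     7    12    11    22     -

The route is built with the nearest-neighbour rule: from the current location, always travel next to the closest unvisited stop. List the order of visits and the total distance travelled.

Depot → [#101:10 / #106:13 / #102:14 / #103:19 / #105:20 / #104:24] → #101 (10)
#101 → [#106:3 / #102:4 / #103:9 / #104:14 / #105:25] → #106 (3)
#106 → [#102:7 / #104:11 / #103:12 / #105:22] → #102 (7)
#102 → [#103:5 / #104:18 / #105:29] → #103 (5)
#103 → [#104:23 / #105:34] → #104 (23)
#104 → [#105:21] → #105 (21)
Return #105→Depot: 20.
Total = 10 + 3 + 7 + 5 + 23 + 21 + 20 = 89.

Nearest-neighbour total = 89; route Depot → #101 → #106 → #102 → #103 → #104 → #105 → Depot.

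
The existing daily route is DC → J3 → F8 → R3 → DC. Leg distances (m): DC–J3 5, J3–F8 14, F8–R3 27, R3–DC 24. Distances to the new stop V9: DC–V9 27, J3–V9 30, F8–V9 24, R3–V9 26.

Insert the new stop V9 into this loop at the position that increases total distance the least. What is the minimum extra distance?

Insertion cost between consecutive stops i–j is d(i,V9) + d(V9,j) − d(i,j):
  between DC and J3: 27 + 30 − 5 = 52
  between J3 and F8: 30 + 24 − 14 = 40
  between F8 and R3: 24 + 26 − 27 = 23
  between R3 and DC: 26 + 27 − 24 = 29
Cheapest insertion is between F8 and R3, adding 23.
New total = 70 + 23 = 93.

Minimum extra distance: 23 m, inserting V9 between F8 and R3.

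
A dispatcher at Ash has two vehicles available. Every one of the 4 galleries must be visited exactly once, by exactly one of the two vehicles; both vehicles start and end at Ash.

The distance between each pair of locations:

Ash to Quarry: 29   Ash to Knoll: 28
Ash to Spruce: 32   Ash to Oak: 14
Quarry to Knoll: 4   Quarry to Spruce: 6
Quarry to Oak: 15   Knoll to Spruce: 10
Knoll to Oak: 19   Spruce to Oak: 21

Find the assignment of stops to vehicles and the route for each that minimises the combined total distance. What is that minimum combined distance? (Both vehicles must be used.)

There are 2^3 − 1 = 7 ways to divide the 4 stops into two non-empty groups. For each, the best each vehicle can do is its own shortest tour through its group:
  {Quarry} + {Knoll, Spruce, Oak}: 58 + 73 = 131
  {Knoll} + {Quarry, Spruce, Oak}: 56 + 67 = 123
  {Quarry, Knoll} + {Spruce, Oak}: 61 + 67 = 128
  {Spruce} + {Quarry, Knoll, Oak}: 64 + 61 = 125
  {Quarry, Spruce} + {Knoll, Oak}: 67 + 61 = 128
  {Knoll, Spruce} + {Quarry, Oak}: 70 + 58 = 128
  … (7 splits in total)
  {Quarry, Knoll, Spruce} + {Oak}: 70 + 28 = 98  ← best
Best: vehicle 1 Ash → Knoll → Quarry → Spruce → Ash = 70; vehicle 2 Ash → Oak → Ash = 28; combined 98.

Minimum combined distance: 98.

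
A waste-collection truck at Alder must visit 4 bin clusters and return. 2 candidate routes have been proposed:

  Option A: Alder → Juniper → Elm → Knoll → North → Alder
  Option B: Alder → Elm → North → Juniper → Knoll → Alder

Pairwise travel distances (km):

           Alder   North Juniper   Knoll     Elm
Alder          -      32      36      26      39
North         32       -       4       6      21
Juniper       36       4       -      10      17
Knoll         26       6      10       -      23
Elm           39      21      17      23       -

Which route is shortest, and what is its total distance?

Option A: 36 + 17 + 23 + 6 + 32 = 114
Option B: 39 + 21 + 4 + 10 + 26 = 100

Shortest is Option B, total 100 km.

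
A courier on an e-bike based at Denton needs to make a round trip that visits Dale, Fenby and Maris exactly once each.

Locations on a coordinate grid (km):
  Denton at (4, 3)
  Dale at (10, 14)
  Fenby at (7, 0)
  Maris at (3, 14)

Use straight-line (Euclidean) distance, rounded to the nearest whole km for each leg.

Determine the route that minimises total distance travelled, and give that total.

There are 3 distinct closed tours to check (reversals are equivalent).
Denton-Dale-Fenby-Maris-Denton: 13+14+15+11 = 53
Denton-Dale-Maris-Fenby-Denton: 13+7+15+4 = 39
Denton-Fenby-Dale-Maris-Denton: 4+14+7+11 = 36
The minimum is 36.
One optimal route: Denton → Fenby → Dale → Maris → Denton (or its reverse).

Minimum total distance: 36 km.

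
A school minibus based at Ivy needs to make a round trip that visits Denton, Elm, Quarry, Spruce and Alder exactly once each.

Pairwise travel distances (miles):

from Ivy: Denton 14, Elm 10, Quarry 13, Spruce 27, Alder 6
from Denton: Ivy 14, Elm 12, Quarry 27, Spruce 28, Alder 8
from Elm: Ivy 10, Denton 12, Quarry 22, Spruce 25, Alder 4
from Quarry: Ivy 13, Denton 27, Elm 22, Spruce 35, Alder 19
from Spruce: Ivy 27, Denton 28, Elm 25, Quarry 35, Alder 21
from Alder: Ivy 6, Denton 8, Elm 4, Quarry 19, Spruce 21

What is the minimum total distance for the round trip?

Ivy→Denton→Elm→Quarry→Spruce→Alder→Ivy: 14+12+22+35+21+6 = 110
Ivy→Denton→Elm→Quarry→Alder→Spruce→Ivy: 14+12+22+19+21+27 = 115
Ivy→Denton→Elm→Spruce→Quarry→Alder→Ivy: 14+12+25+35+19+6 = 111
Ivy→Denton→Elm→Spruce→Alder→Quarry→Ivy: 14+12+25+21+19+13 = 104
Ivy→Denton→Elm→Alder→Quarry→Spruce→Ivy: 14+12+4+19+35+27 = 111
Ivy→Denton→Elm→Alder→Spruce→Quarry→Ivy: 14+12+4+21+35+13 = 99
Ivy→Denton→Quarry→Elm→Spruce→Alder→Ivy: 14+27+22+25+21+6 = 115
Ivy→Denton→Quarry→Elm→Alder→Spruce→Ivy: 14+27+22+4+21+27 = 115
Ivy→Denton→Quarry→Spruce→Elm→Alder→Ivy: 14+27+35+25+4+6 = 111
Ivy→Denton→Quarry→Spruce→Alder→Elm→Ivy: 14+27+35+21+4+10 = 111
Ivy→Denton→Quarry→Alder→Elm→Spruce→Ivy: 14+27+19+4+25+27 = 116
Ivy→Denton→Quarry→Alder→Spruce→Elm→Ivy: 14+27+19+21+25+10 = 116
Ivy→Denton→Spruce→Elm→Quarry→Alder→Ivy: 14+28+25+22+19+6 = 114
Ivy→Denton→Spruce→Elm→Alder→Quarry→Ivy: 14+28+25+4+19+13 = 103
… (46 more)
Ivy→Elm→Alder→Denton→Spruce→Quarry→Ivy: 10+4+8+28+35+13 = 98  ← best
The minimum is 98.
One optimal route: Ivy → Elm → Alder → Denton → Spruce → Quarry → Ivy (or its reverse).

Minimum total distance: 98 miles.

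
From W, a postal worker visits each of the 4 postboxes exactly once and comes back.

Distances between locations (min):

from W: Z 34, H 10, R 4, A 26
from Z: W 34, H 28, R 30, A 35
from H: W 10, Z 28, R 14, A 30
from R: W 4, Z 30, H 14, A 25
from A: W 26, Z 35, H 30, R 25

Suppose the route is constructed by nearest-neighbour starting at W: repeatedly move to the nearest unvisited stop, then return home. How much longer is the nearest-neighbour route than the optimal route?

From W: R=4, H=10, A=26, Z=34 → choose R (4).
From R: H=14, A=25, Z=30 → choose H (14).
From H: Z=28, A=30 → choose Z (28).
From Z: A=35 → choose A (35).
NN route W → R → H → Z → A → W costs 107.
Optimal: W → H → Z → A → R → W costs 102 (by enumerating all 12 distinct tours).
Excess = 107 − 102 = 5.

5 min longer than the optimal tour.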